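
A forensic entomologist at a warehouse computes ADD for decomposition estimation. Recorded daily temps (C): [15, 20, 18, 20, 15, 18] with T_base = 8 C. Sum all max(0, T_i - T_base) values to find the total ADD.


Computing ADD day by day:
Day 1: max(0, 15 - 8) = 7
Day 2: max(0, 20 - 8) = 12
Day 3: max(0, 18 - 8) = 10
Day 4: max(0, 20 - 8) = 12
Day 5: max(0, 15 - 8) = 7
Day 6: max(0, 18 - 8) = 10
Total ADD = 58

58


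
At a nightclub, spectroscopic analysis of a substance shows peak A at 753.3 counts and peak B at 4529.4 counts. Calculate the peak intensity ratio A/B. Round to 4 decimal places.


Spectral peak ratio:
Peak A = 753.3 counts
Peak B = 4529.4 counts
Ratio = 753.3 / 4529.4 = 0.1663

0.1663


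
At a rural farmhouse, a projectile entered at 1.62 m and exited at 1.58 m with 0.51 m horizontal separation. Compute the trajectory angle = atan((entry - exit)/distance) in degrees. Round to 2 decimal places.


Bullet trajectory angle:
Height difference = 1.62 - 1.58 = 0.04 m
angle = atan(0.04 / 0.51)
angle = atan(0.078431)
angle = 4.48 degrees

4.48


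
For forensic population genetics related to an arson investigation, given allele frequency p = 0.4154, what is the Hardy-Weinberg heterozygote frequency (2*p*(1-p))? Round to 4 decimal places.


Hardy-Weinberg heterozygote frequency:
q = 1 - p = 1 - 0.4154 = 0.5846
2pq = 2 * 0.4154 * 0.5846 = 0.4857

0.4857


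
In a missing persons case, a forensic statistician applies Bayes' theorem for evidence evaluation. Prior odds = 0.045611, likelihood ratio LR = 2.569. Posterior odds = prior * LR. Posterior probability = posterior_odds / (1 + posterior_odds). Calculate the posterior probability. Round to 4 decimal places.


Bayesian evidence evaluation:
Posterior odds = prior_odds * LR = 0.045611 * 2.569 = 0.1171747
Posterior probability = posterior_odds / (1 + posterior_odds)
= 0.1171747 / (1 + 0.1171747)
= 0.1171747 / 1.1171747
= 0.1049

0.1049


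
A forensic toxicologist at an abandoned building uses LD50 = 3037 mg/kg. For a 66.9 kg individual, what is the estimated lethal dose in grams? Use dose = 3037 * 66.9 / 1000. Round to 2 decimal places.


Lethal dose calculation:
Lethal dose = LD50 * body_weight / 1000
= 3037 * 66.9 / 1000
= 203175.3 / 1000
= 203.18 g

203.18


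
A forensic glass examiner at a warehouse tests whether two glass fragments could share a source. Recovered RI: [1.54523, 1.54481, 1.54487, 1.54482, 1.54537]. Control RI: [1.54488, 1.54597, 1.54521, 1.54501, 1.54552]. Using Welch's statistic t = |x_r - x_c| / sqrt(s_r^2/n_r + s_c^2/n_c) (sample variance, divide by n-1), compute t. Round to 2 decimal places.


Welch's t-criterion for glass RI comparison:
Recovered mean = sum / n_r = 7.7251 / 5 = 1.54502
Control mean = sum / n_c = 7.72659 / 5 = 1.545318
Recovered sample variance s_r^2 = 6.83e-08
Control sample variance s_c^2 = 1.9107e-07
Welch SE (unpooled) = sqrt(s_r^2/n_r + s_c^2/n_c) = sqrt(1.366e-08 + 3.8214e-08) = sqrt(5.1874e-08) = 0.000227759
|mean_r - mean_c| = 0.000298
t = 0.000298 / 0.000227759 = 1.31

1.31


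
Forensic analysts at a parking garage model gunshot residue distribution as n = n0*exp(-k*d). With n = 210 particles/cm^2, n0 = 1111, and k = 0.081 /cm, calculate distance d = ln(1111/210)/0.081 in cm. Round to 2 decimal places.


GSR distance calculation:
n0/n = 1111 / 210 = 5.290476
ln(n0/n) = 1.665908
d = 1.665908 / 0.081 = 20.57 cm

20.57


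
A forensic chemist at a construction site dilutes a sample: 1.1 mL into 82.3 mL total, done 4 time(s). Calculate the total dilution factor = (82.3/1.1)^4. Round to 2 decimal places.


Dilution factor calculation:
Single dilution = V_total / V_sample = 82.3 / 1.1 ≈ 74.818182
Number of dilutions = 4
Total DF = (82.3 / 1.1)^4 (full precision, rounded at the end) = 31334920.72

31334920.72


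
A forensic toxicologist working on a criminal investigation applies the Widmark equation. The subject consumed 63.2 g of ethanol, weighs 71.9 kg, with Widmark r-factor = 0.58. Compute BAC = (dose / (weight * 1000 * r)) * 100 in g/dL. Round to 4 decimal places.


Applying the Widmark formula:
BAC = (dose_g / (body_wt * 1000 * r)) * 100
Denominator = 71.9 * 1000 * 0.58 = 41702
BAC = (63.2 / 41702) * 100
BAC = 0.1516 g/dL

0.1516


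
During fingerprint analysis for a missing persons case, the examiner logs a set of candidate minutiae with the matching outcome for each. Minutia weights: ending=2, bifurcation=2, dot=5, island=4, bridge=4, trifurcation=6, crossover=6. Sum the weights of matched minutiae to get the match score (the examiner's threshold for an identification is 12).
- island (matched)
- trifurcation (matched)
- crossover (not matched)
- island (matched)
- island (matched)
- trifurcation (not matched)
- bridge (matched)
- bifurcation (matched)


Weighted minutiae match score:
  island: matched, +4 (running total 4)
  trifurcation: matched, +6 (running total 10)
  crossover: not matched, +0
  island: matched, +4 (running total 14)
  island: matched, +4 (running total 18)
  trifurcation: not matched, +0
  bridge: matched, +4 (running total 22)
  bifurcation: matched, +2 (running total 24)
Total score = 24
Threshold = 12; verdict = identification

24


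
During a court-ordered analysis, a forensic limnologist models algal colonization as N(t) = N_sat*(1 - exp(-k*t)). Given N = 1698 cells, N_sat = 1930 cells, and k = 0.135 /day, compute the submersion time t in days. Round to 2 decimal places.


PMSI from diatom colonization curve:
N / N_sat = 1698 / 1930 = 0.879793
1 - N/N_sat = 0.120207
ln(1 - N/N_sat) = -2.11854
t = -ln(1 - N/N_sat) / k = -(-2.11854) / 0.135 = 15.69 days

15.69


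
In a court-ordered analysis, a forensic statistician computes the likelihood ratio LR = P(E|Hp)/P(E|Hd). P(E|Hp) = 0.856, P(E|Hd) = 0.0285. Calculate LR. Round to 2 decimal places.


Likelihood ratio calculation:
LR = P(E|Hp) / P(E|Hd)
LR = 0.856 / 0.0285
LR = 30.04

30.04


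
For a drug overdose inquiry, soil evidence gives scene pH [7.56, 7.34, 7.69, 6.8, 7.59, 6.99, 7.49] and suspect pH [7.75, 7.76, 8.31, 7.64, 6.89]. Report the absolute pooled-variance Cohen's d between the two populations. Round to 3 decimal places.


Pooled-variance Cohen's d for soil pH comparison:
Scene mean = 51.46 / 7 = 7.351429
Suspect mean = 38.35 / 5 = 7.67
Scene sample variance s_s^2 = 0.111514
Suspect sample variance s_c^2 = 0.25835
Pooled variance = ((n_s-1)*s_s^2 + (n_c-1)*s_c^2) / (n_s + n_c - 2) = 0.170249
Pooled SD = sqrt(0.170249) = 0.412612
Mean difference = -0.318571
|d| = |-0.318571| / 0.412612 = 0.772

0.772


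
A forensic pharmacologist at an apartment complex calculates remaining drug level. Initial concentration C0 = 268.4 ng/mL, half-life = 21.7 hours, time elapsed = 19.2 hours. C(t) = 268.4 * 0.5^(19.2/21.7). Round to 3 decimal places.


Drug concentration decay:
Number of half-lives = t / t_half = 19.2 / 21.7 = 0.884793
Decay factor = 0.5^0.884793 = 0.54156522
C(t) = 268.4 * 0.54156522 = 145.356 ng/mL

145.356


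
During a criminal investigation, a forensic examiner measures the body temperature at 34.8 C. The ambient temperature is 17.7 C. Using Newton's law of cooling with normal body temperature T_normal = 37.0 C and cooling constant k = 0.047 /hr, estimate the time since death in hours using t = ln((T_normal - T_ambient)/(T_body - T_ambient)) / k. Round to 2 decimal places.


Using Newton's law of cooling:
t = ln((T_normal - T_ambient) / (T_body - T_ambient)) / k
T_normal - T_ambient = 19.3
T_body - T_ambient = 17.1
Ratio = 1.128655
ln(ratio) = 0.121027
t = 0.121027 / 0.047 = 2.58 hours

2.58


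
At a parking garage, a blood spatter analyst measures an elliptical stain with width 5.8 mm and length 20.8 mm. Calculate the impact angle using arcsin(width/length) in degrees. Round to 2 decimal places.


Blood spatter impact angle calculation:
width / length = 5.8 / 20.8 = 0.278846
angle = arcsin(0.278846)
angle = 16.19 degrees

16.19


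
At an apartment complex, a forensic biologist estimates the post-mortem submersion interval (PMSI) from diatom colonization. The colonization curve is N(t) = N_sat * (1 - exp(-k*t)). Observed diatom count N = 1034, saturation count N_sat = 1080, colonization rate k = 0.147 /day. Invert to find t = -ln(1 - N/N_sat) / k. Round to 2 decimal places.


PMSI from diatom colonization curve:
N / N_sat = 1034 / 1080 = 0.957407
1 - N/N_sat = 0.042593
ln(1 - N/N_sat) = -3.156065
t = -ln(1 - N/N_sat) / k = -(-3.156065) / 0.147 = 21.47 days

21.47


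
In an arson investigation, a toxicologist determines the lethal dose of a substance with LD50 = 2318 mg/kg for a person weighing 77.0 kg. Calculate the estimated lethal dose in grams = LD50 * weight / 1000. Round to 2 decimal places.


Lethal dose calculation:
Lethal dose = LD50 * body_weight / 1000
= 2318 * 77.0 / 1000
= 178486 / 1000
= 178.49 g

178.49


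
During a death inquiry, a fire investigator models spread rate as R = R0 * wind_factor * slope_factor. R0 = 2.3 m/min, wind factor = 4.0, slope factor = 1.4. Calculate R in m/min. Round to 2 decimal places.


Fire spread rate calculation:
R = R0 * wind_factor * slope_factor
= 2.3 * 4.0 * 1.4
= 9.2 * 1.4
= 12.88 m/min

12.88


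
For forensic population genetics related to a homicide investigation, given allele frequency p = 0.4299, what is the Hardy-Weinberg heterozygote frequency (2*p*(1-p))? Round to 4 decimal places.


Hardy-Weinberg heterozygote frequency:
q = 1 - p = 1 - 0.4299 = 0.5701
2pq = 2 * 0.4299 * 0.5701 = 0.4902

0.4902


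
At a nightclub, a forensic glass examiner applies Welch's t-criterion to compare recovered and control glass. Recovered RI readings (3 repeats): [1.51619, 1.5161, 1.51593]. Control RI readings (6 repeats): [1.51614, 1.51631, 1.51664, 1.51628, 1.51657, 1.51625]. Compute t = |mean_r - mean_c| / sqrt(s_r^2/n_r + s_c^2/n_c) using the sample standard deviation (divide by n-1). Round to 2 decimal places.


Welch's t-criterion for glass RI comparison:
Recovered mean = sum / n_r = 4.54822 / 3 = 1.5160733
Control mean = sum / n_c = 9.09819 / 6 = 1.516365
Recovered sample variance s_r^2 = 1.74333e-08
Control sample variance s_c^2 = 3.835e-08
Welch SE (unpooled) = sqrt(s_r^2/n_r + s_c^2/n_c) = sqrt(5.81111e-09 + 6.39167e-09) = sqrt(1.22028e-08) = 0.000110466
|mean_r - mean_c| = 0.000291667
t = 0.000291667 / 0.000110466 = 2.64

2.64


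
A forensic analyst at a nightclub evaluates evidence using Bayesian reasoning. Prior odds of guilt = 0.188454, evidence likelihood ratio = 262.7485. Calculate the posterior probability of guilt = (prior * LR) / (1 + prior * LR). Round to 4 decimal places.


Bayesian evidence evaluation:
Posterior odds = prior_odds * LR = 0.188454 * 262.7485 = 49.51601
Posterior probability = posterior_odds / (1 + posterior_odds)
= 49.51601 / (1 + 49.51601)
= 49.51601 / 50.51601
= 0.9802

0.9802


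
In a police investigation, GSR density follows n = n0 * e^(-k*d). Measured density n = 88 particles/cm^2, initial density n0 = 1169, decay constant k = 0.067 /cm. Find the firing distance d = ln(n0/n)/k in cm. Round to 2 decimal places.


GSR distance calculation:
n0/n = 1169 / 88 = 13.284091
ln(n0/n) = 2.586567
d = 2.586567 / 0.067 = 38.61 cm

38.61


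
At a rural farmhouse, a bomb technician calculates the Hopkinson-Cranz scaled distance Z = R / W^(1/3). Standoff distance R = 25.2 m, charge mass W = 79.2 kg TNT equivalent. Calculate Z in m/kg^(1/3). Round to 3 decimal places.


Scaled distance calculation:
W^(1/3) = 79.2^(1/3) = 4.294458
Z = R / W^(1/3) = 25.2 / 4.294458
Z = 5.868 m/kg^(1/3)

5.868


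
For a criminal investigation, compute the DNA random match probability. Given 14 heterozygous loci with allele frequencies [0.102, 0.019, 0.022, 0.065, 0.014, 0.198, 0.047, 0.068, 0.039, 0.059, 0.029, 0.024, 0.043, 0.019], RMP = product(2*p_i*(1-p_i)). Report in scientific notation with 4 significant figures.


Computing RMP for 14 loci:
Locus 1: 2 * 0.102 * 0.898 = 0.183192
Locus 2: 2 * 0.019 * 0.981 = 0.037278
Locus 3: 2 * 0.022 * 0.978 = 0.043032
Locus 4: 2 * 0.065 * 0.935 = 0.12155
Locus 5: 2 * 0.014 * 0.986 = 0.027608
Locus 6: 2 * 0.198 * 0.802 = 0.317592
Locus 7: 2 * 0.047 * 0.953 = 0.089582
Locus 8: 2 * 0.068 * 0.932 = 0.126752
Locus 9: 2 * 0.039 * 0.961 = 0.074958
Locus 10: 2 * 0.059 * 0.941 = 0.111038
Locus 11: 2 * 0.029 * 0.971 = 0.056318
Locus 12: 2 * 0.024 * 0.976 = 0.046848
Locus 13: 2 * 0.043 * 0.957 = 0.082302
Locus 14: 2 * 0.019 * 0.981 = 0.037278
RMP = 2.396e-16

2.396e-16


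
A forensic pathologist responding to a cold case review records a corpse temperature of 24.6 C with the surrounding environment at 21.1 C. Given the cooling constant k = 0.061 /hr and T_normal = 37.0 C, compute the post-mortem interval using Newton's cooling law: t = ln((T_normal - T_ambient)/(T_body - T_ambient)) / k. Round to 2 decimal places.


Using Newton's law of cooling:
t = ln((T_normal - T_ambient) / (T_body - T_ambient)) / k
T_normal - T_ambient = 15.9
T_body - T_ambient = 3.5
Ratio = 4.542857
ln(ratio) = 1.513556
t = 1.513556 / 0.061 = 24.81 hours

24.81


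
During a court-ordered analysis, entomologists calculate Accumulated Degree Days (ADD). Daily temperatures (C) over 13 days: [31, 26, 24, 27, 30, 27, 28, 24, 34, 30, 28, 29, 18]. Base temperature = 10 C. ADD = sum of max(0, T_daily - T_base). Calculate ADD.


Computing ADD day by day:
Day 1: max(0, 31 - 10) = 21
Day 2: max(0, 26 - 10) = 16
Day 3: max(0, 24 - 10) = 14
Day 4: max(0, 27 - 10) = 17
Day 5: max(0, 30 - 10) = 20
Day 6: max(0, 27 - 10) = 17
Day 7: max(0, 28 - 10) = 18
Day 8: max(0, 24 - 10) = 14
Day 9: max(0, 34 - 10) = 24
Day 10: max(0, 30 - 10) = 20
Day 11: max(0, 28 - 10) = 18
Day 12: max(0, 29 - 10) = 19
Day 13: max(0, 18 - 10) = 8
Total ADD = 226

226


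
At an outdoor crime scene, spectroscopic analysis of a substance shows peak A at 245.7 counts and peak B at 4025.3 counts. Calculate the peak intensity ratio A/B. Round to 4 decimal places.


Spectral peak ratio:
Peak A = 245.7 counts
Peak B = 4025.3 counts
Ratio = 245.7 / 4025.3 = 0.0610

0.0610


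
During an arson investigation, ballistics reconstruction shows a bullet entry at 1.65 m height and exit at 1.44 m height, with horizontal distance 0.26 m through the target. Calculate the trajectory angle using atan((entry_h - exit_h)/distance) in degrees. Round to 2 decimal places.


Bullet trajectory angle:
Height difference = 1.65 - 1.44 = 0.21 m
angle = atan(0.21 / 0.26)
angle = atan(0.807692)
angle = 38.93 degrees

38.93


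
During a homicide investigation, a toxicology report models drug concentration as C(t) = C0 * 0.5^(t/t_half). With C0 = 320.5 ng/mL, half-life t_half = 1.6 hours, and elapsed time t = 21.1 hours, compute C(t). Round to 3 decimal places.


Drug concentration decay:
Number of half-lives = t / t_half = 21.1 / 1.6 = 13.1875
Decay factor = 0.5^13.1875 = 0.00010719
C(t) = 320.5 * 0.00010719 = 0.034 ng/mL

0.034


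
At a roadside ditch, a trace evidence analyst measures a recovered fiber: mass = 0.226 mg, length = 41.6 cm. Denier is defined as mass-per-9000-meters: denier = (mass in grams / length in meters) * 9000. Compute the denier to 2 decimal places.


Denier calculation:
Mass in grams = 0.226 mg / 1000 = 0.000226 g
Length in meters = 41.6 cm / 100 = 0.416 m
Linear density = mass / length = 0.000226 / 0.416 = 0.00054327 g/m
Denier = (g/m) * 9000 = 0.00054327 * 9000 = 4.89

4.89


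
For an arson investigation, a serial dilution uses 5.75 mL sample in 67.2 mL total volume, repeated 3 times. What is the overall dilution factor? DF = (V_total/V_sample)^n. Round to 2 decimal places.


Dilution factor calculation:
Single dilution = V_total / V_sample = 67.2 / 5.75 ≈ 11.686957
Number of dilutions = 3
Total DF = (67.2 / 5.75)^3 (full precision, rounded at the end) = 1596.26

1596.26


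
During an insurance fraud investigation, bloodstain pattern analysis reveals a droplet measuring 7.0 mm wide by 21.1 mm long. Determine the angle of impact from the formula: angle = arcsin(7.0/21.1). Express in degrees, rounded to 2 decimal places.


Blood spatter impact angle calculation:
width / length = 7.0 / 21.1 = 0.331754
angle = arcsin(0.331754)
angle = 19.38 degrees

19.38


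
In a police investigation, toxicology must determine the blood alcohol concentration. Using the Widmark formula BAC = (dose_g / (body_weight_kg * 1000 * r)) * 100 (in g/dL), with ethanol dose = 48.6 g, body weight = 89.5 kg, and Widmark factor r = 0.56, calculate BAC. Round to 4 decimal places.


Applying the Widmark formula:
BAC = (dose_g / (body_wt * 1000 * r)) * 100
Denominator = 89.5 * 1000 * 0.56 = 50120
BAC = (48.6 / 50120) * 100
BAC = 0.0970 g/dL

0.0970


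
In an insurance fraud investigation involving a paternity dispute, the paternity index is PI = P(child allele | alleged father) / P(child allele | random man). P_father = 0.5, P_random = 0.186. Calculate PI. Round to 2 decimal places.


Paternity Index calculation:
PI = P(allele|father) / P(allele|random)
PI = 0.5 / 0.186
PI = 2.69

2.69


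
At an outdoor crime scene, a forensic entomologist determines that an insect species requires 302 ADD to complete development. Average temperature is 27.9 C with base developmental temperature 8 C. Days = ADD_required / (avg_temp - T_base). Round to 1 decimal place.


Insect development time:
Effective temperature = avg_temp - T_base = 27.9 - 8 = 19.9 C
Days = ADD / effective_temp = 302 / 19.9 = 15.2 days

15.2


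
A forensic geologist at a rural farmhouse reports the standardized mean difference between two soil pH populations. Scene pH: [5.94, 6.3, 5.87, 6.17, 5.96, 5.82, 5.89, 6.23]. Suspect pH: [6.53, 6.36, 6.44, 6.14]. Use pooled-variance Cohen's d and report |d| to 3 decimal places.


Pooled-variance Cohen's d for soil pH comparison:
Scene mean = 48.18 / 8 = 6.0225
Suspect mean = 25.47 / 4 = 6.3675
Scene sample variance s_s^2 = 0.033479
Suspect sample variance s_c^2 = 0.027825
Pooled variance = ((n_s-1)*s_s^2 + (n_c-1)*s_c^2) / (n_s + n_c - 2) = 0.031783
Pooled SD = sqrt(0.031783) = 0.178278
Mean difference = -0.345
|d| = |-0.345| / 0.178278 = 1.935

1.935


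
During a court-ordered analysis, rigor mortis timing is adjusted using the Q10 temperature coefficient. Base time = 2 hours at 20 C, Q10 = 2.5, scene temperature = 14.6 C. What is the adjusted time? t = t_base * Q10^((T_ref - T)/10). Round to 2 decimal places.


Rigor mortis time adjustment:
Exponent = (T_ref - T_actual) / 10 = (20 - 14.6) / 10 = 0.54
Q10 factor = 2.5^0.54 = 1.64017
t_adjusted = 2 * 1.64017 = 3.28 hours

3.28


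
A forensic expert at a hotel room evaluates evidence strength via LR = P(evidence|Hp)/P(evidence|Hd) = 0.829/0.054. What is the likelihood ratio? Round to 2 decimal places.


Likelihood ratio calculation:
LR = P(E|Hp) / P(E|Hd)
LR = 0.829 / 0.054
LR = 15.35

15.35


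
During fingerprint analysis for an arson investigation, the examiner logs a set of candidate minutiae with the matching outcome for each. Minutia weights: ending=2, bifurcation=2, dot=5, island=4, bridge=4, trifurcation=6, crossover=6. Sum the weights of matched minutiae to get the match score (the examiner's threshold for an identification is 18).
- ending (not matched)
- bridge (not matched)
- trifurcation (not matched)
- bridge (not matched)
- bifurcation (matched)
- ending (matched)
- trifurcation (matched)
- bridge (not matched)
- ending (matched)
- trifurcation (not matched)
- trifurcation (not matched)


Weighted minutiae match score:
  ending: not matched, +0
  bridge: not matched, +0
  trifurcation: not matched, +0
  bridge: not matched, +0
  bifurcation: matched, +2 (running total 2)
  ending: matched, +2 (running total 4)
  trifurcation: matched, +6 (running total 10)
  bridge: not matched, +0
  ending: matched, +2 (running total 12)
  trifurcation: not matched, +0
  trifurcation: not matched, +0
Total score = 12
Threshold = 18; verdict = inconclusive

12


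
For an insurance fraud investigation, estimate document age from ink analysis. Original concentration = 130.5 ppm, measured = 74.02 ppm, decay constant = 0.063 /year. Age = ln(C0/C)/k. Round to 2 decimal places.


Document age estimation:
C0/C = 130.5 / 74.02 = 1.763037
ln(C0/C) = 0.567038
t = 0.567038 / 0.063 = 9.00 years

9.00


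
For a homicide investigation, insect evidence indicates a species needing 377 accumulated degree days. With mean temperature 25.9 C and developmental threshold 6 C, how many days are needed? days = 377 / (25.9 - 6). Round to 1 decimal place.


Insect development time:
Effective temperature = avg_temp - T_base = 25.9 - 6 = 19.9 C
Days = ADD / effective_temp = 377 / 19.9 = 18.9 days

18.9


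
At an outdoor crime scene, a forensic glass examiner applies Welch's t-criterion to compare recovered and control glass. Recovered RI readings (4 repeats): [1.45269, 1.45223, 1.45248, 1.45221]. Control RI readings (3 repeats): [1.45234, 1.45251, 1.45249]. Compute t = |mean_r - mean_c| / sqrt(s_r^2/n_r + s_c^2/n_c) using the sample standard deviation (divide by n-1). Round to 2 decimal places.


Welch's t-criterion for glass RI comparison:
Recovered mean = sum / n_r = 5.80961 / 4 = 1.4524025
Control mean = sum / n_c = 4.35734 / 3 = 1.4524467
Recovered sample variance s_r^2 = 5.1825e-08
Control sample variance s_c^2 = 8.63333e-09
Welch SE (unpooled) = sqrt(s_r^2/n_r + s_c^2/n_c) = sqrt(1.29563e-08 + 2.87778e-09) = sqrt(1.58341e-08) = 0.000125834
|mean_r - mean_c| = 4.41667e-05
t = 4.41667e-05 / 0.000125834 = 0.35

0.35


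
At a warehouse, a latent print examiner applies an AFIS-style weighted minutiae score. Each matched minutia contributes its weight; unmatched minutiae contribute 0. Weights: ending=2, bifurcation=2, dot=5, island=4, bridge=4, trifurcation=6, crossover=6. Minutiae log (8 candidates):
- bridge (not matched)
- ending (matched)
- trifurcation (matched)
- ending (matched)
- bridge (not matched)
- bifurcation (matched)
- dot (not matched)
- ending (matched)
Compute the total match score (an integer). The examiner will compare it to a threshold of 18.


Weighted minutiae match score:
  bridge: not matched, +0
  ending: matched, +2 (running total 2)
  trifurcation: matched, +6 (running total 8)
  ending: matched, +2 (running total 10)
  bridge: not matched, +0
  bifurcation: matched, +2 (running total 12)
  dot: not matched, +0
  ending: matched, +2 (running total 14)
Total score = 14
Threshold = 18; verdict = inconclusive

14


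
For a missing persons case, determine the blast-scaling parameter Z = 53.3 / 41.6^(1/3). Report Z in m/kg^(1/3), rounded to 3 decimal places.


Scaled distance calculation:
W^(1/3) = 41.6^(1/3) = 3.464956
Z = R / W^(1/3) = 53.3 / 3.464956
Z = 15.383 m/kg^(1/3)

15.383


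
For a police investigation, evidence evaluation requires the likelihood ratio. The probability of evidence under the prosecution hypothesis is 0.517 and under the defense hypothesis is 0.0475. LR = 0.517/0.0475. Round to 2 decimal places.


Likelihood ratio calculation:
LR = P(E|Hp) / P(E|Hd)
LR = 0.517 / 0.0475
LR = 10.88

10.88


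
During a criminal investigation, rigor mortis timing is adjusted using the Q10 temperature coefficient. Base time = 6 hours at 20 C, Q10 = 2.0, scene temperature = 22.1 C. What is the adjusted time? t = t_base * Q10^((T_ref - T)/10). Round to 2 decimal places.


Rigor mortis time adjustment:
Exponent = (T_ref - T_actual) / 10 = (20 - 22.1) / 10 = -0.21
Q10 factor = 2.0^-0.21 = 0.86454
t_adjusted = 6 * 0.86454 = 5.19 hours

5.19


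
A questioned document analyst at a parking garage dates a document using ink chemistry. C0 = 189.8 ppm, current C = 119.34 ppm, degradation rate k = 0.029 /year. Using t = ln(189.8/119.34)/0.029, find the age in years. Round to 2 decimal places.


Document age estimation:
C0/C = 189.8 / 119.34 = 1.590414
ln(C0/C) = 0.463994
t = 0.463994 / 0.029 = 16.00 years

16.00


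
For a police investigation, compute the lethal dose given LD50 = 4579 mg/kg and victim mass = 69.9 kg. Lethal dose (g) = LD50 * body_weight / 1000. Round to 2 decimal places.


Lethal dose calculation:
Lethal dose = LD50 * body_weight / 1000
= 4579 * 69.9 / 1000
= 320072.1 / 1000
= 320.07 g

320.07


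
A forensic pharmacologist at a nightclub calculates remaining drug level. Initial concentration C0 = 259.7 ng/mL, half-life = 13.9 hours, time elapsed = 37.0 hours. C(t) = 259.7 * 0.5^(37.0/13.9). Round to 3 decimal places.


Drug concentration decay:
Number of half-lives = t / t_half = 37.0 / 13.9 = 2.661871
Decay factor = 0.5^2.661871 = 0.15801452
C(t) = 259.7 * 0.15801452 = 41.036 ng/mL

41.036


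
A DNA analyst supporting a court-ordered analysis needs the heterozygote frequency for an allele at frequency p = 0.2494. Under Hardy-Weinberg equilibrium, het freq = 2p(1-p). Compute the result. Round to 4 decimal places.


Hardy-Weinberg heterozygote frequency:
q = 1 - p = 1 - 0.2494 = 0.7506
2pq = 2 * 0.2494 * 0.7506 = 0.3744

0.3744


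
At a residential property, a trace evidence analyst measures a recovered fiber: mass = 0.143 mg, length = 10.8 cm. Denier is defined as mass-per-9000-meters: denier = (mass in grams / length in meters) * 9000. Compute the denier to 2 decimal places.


Denier calculation:
Mass in grams = 0.143 mg / 1000 = 0.000143 g
Length in meters = 10.8 cm / 100 = 0.108 m
Linear density = mass / length = 0.000143 / 0.108 = 0.00132407 g/m
Denier = (g/m) * 9000 = 0.00132407 * 9000 = 11.92

11.92


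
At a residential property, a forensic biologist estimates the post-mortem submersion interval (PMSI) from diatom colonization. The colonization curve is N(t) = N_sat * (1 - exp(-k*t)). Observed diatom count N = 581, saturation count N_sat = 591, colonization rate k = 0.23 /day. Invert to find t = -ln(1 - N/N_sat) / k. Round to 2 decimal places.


PMSI from diatom colonization curve:
N / N_sat = 581 / 591 = 0.98308
1 - N/N_sat = 0.01692
ln(1 - N/N_sat) = -4.079259
t = -ln(1 - N/N_sat) / k = -(-4.079259) / 0.23 = 17.74 days

17.74


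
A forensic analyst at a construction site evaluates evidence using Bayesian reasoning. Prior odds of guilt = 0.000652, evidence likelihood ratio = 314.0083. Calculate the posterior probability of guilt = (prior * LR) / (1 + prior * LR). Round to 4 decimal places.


Bayesian evidence evaluation:
Posterior odds = prior_odds * LR = 0.000652 * 314.0083 = 0.2047334
Posterior probability = posterior_odds / (1 + posterior_odds)
= 0.2047334 / (1 + 0.2047334)
= 0.2047334 / 1.2047334
= 0.1699

0.1699


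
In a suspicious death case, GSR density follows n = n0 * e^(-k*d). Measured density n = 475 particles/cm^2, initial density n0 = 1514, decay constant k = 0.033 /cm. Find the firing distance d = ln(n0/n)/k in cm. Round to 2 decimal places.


GSR distance calculation:
n0/n = 1514 / 475 = 3.187368
ln(n0/n) = 1.159195
d = 1.159195 / 0.033 = 35.13 cm

35.13


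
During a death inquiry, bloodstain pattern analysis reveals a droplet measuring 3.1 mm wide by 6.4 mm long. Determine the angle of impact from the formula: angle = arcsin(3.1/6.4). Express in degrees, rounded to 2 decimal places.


Blood spatter impact angle calculation:
width / length = 3.1 / 6.4 = 0.484375
angle = arcsin(0.484375)
angle = 28.97 degrees

28.97


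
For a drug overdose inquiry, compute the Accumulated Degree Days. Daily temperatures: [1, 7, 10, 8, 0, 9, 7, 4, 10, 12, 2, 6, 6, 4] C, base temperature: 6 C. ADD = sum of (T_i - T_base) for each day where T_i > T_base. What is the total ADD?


Computing ADD day by day:
Day 1: max(0, 1 - 6) = 0
Day 2: max(0, 7 - 6) = 1
Day 3: max(0, 10 - 6) = 4
Day 4: max(0, 8 - 6) = 2
Day 5: max(0, 0 - 6) = 0
Day 6: max(0, 9 - 6) = 3
Day 7: max(0, 7 - 6) = 1
Day 8: max(0, 4 - 6) = 0
Day 9: max(0, 10 - 6) = 4
Day 10: max(0, 12 - 6) = 6
Day 11: max(0, 2 - 6) = 0
Day 12: max(0, 6 - 6) = 0
Day 13: max(0, 6 - 6) = 0
Day 14: max(0, 4 - 6) = 0
Total ADD = 21

21


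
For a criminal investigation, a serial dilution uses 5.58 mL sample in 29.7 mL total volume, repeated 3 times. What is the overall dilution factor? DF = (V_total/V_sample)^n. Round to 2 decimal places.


Dilution factor calculation:
Single dilution = V_total / V_sample = 29.7 / 5.58 ≈ 5.322581
Number of dilutions = 3
Total DF = (29.7 / 5.58)^3 (full precision, rounded at the end) = 150.79

150.79


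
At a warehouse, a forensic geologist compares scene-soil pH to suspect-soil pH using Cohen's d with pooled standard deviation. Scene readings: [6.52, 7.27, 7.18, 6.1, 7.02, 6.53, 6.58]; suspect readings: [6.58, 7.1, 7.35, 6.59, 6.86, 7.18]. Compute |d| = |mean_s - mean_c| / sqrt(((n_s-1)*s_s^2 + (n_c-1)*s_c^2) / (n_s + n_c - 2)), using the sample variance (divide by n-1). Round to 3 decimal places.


Pooled-variance Cohen's d for soil pH comparison:
Scene mean = 47.2 / 7 = 6.742857
Suspect mean = 41.66 / 6 = 6.943333
Scene sample variance s_s^2 = 0.18009
Suspect sample variance s_c^2 = 0.101947
Pooled variance = ((n_s-1)*s_s^2 + (n_c-1)*s_c^2) / (n_s + n_c - 2) = 0.144571
Pooled SD = sqrt(0.144571) = 0.380225
Mean difference = -0.200476
|d| = |-0.200476| / 0.380225 = 0.527

0.527


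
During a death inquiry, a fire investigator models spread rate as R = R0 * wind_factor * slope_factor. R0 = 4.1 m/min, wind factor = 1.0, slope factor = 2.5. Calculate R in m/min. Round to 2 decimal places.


Fire spread rate calculation:
R = R0 * wind_factor * slope_factor
= 4.1 * 1.0 * 2.5
= 4.1 * 2.5
= 10.25 m/min

10.25


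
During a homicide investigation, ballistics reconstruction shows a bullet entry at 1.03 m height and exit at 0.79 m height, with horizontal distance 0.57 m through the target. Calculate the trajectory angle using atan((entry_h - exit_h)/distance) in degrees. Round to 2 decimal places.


Bullet trajectory angle:
Height difference = 1.03 - 0.79 = 0.24 m
angle = atan(0.24 / 0.57)
angle = atan(0.421053)
angle = 22.83 degrees

22.83


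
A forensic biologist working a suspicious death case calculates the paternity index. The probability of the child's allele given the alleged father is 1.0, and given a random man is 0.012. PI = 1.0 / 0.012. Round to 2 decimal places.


Paternity Index calculation:
PI = P(allele|father) / P(allele|random)
PI = 1.0 / 0.012
PI = 83.33

83.33


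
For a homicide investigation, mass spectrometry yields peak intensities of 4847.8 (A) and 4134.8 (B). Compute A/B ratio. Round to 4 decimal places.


Spectral peak ratio:
Peak A = 4847.8 counts
Peak B = 4134.8 counts
Ratio = 4847.8 / 4134.8 = 1.1724

1.1724


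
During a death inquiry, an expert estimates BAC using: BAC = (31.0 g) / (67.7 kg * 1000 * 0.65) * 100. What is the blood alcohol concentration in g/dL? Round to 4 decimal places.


Applying the Widmark formula:
BAC = (dose_g / (body_wt * 1000 * r)) * 100
Denominator = 67.7 * 1000 * 0.65 = 44005
BAC = (31.0 / 44005) * 100
BAC = 0.0704 g/dL

0.0704


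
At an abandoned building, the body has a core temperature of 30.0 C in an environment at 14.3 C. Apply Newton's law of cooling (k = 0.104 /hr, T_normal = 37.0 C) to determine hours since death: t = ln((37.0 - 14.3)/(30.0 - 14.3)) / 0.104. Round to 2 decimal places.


Using Newton's law of cooling:
t = ln((T_normal - T_ambient) / (T_body - T_ambient)) / k
T_normal - T_ambient = 22.7
T_body - T_ambient = 15.7
Ratio = 1.44586
ln(ratio) = 0.368704
t = 0.368704 / 0.104 = 3.55 hours

3.55


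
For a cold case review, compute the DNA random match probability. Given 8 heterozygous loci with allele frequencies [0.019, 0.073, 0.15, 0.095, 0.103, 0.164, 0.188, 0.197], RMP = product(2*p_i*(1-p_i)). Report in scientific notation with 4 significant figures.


Computing RMP for 8 loci:
Locus 1: 2 * 0.019 * 0.981 = 0.037278
Locus 2: 2 * 0.073 * 0.927 = 0.135342
Locus 3: 2 * 0.15 * 0.85 = 0.255
Locus 4: 2 * 0.095 * 0.905 = 0.17195
Locus 5: 2 * 0.103 * 0.897 = 0.184782
Locus 6: 2 * 0.164 * 0.836 = 0.274208
Locus 7: 2 * 0.188 * 0.812 = 0.305312
Locus 8: 2 * 0.197 * 0.803 = 0.316382
RMP = 1.083e-06

1.083e-06


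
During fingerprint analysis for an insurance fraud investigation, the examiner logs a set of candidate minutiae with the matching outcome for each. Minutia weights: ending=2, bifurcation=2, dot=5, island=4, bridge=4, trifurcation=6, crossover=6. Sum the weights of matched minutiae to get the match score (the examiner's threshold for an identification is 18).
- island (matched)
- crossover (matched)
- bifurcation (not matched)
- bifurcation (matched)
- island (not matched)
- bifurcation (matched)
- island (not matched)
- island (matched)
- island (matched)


Weighted minutiae match score:
  island: matched, +4 (running total 4)
  crossover: matched, +6 (running total 10)
  bifurcation: not matched, +0
  bifurcation: matched, +2 (running total 12)
  island: not matched, +0
  bifurcation: matched, +2 (running total 14)
  island: not matched, +0
  island: matched, +4 (running total 18)
  island: matched, +4 (running total 22)
Total score = 22
Threshold = 18; verdict = identification

22


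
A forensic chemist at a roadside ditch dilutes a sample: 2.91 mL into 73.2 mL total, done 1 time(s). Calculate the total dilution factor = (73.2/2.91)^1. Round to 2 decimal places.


Dilution factor calculation:
Single dilution = V_total / V_sample = 73.2 / 2.91 ≈ 25.154639
Number of dilutions = 1
Total DF = (73.2 / 2.91)^1 (full precision, rounded at the end) = 25.15

25.15


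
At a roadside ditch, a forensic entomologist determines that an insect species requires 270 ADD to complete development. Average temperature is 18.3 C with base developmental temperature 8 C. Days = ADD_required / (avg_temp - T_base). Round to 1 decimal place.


Insect development time:
Effective temperature = avg_temp - T_base = 18.3 - 8 = 10.3 C
Days = ADD / effective_temp = 270 / 10.3 = 26.2 days

26.2


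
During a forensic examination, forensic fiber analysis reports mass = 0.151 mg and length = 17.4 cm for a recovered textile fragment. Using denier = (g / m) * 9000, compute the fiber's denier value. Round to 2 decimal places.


Denier calculation:
Mass in grams = 0.151 mg / 1000 = 0.000151 g
Length in meters = 17.4 cm / 100 = 0.174 m
Linear density = mass / length = 0.000151 / 0.174 = 0.00086782 g/m
Denier = (g/m) * 9000 = 0.00086782 * 9000 = 7.81

7.81


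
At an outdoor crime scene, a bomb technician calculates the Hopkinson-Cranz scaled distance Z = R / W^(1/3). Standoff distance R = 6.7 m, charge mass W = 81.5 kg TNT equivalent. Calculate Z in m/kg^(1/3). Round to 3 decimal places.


Scaled distance calculation:
W^(1/3) = 81.5^(1/3) = 4.335633
Z = R / W^(1/3) = 6.7 / 4.335633
Z = 1.545 m/kg^(1/3)

1.545


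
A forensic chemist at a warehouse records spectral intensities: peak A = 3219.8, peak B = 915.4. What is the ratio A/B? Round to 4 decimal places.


Spectral peak ratio:
Peak A = 3219.8 counts
Peak B = 915.4 counts
Ratio = 3219.8 / 915.4 = 3.5174

3.5174


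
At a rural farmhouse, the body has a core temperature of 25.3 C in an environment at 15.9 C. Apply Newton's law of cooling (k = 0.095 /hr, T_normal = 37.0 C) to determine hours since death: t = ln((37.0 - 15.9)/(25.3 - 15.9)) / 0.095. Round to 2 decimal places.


Using Newton's law of cooling:
t = ln((T_normal - T_ambient) / (T_body - T_ambient)) / k
T_normal - T_ambient = 21.1
T_body - T_ambient = 9.4
Ratio = 2.244681
ln(ratio) = 0.808563
t = 0.808563 / 0.095 = 8.51 hours

8.51


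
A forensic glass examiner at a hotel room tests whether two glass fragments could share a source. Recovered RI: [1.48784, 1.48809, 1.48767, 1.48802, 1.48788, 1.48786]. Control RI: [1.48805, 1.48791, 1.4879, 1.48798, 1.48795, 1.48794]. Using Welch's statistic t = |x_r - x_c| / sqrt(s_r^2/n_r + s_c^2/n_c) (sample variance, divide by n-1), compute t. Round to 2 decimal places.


Welch's t-criterion for glass RI comparison:
Recovered mean = sum / n_r = 8.92736 / 6 = 1.4878933
Control mean = sum / n_c = 8.92773 / 6 = 1.487955
Recovered sample variance s_r^2 = 2.17467e-08
Control sample variance s_c^2 = 2.99e-09
Welch SE (unpooled) = sqrt(s_r^2/n_r + s_c^2/n_c) = sqrt(3.62444e-09 + 4.98333e-10) = sqrt(4.12277e-09) = 6.42088e-05
|mean_r - mean_c| = 6.16667e-05
t = 6.16667e-05 / 6.42088e-05 = 0.96

0.96


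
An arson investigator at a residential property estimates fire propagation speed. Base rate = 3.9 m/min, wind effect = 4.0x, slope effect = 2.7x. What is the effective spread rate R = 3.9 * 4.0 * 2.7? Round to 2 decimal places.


Fire spread rate calculation:
R = R0 * wind_factor * slope_factor
= 3.9 * 4.0 * 2.7
= 15.6 * 2.7
= 42.12 m/min

42.12


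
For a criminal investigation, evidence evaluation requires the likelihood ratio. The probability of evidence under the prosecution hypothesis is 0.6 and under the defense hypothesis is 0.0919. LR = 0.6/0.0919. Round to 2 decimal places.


Likelihood ratio calculation:
LR = P(E|Hp) / P(E|Hd)
LR = 0.6 / 0.0919
LR = 6.53

6.53


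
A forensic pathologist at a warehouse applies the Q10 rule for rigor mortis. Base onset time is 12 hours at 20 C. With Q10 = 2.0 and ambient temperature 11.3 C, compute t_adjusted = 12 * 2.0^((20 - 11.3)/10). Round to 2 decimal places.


Rigor mortis time adjustment:
Exponent = (T_ref - T_actual) / 10 = (20 - 11.3) / 10 = 0.87
Q10 factor = 2.0^0.87 = 1.82766
t_adjusted = 12 * 1.82766 = 21.93 hours

21.93


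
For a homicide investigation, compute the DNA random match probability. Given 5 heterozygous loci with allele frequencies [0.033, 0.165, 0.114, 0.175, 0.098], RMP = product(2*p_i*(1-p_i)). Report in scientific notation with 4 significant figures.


Computing RMP for 5 loci:
Locus 1: 2 * 0.033 * 0.967 = 0.063822
Locus 2: 2 * 0.165 * 0.835 = 0.27555
Locus 3: 2 * 0.114 * 0.886 = 0.202008
Locus 4: 2 * 0.175 * 0.825 = 0.28875
Locus 5: 2 * 0.098 * 0.902 = 0.176792
RMP = 1.814e-04

1.814e-04


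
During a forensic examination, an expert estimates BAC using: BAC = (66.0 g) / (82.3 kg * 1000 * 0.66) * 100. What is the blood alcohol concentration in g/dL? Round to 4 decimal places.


Applying the Widmark formula:
BAC = (dose_g / (body_wt * 1000 * r)) * 100
Denominator = 82.3 * 1000 * 0.66 = 54318
BAC = (66.0 / 54318) * 100
BAC = 0.1215 g/dL

0.1215


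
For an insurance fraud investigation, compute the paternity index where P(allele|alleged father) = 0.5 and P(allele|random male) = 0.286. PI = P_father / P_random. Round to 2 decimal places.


Paternity Index calculation:
PI = P(allele|father) / P(allele|random)
PI = 0.5 / 0.286
PI = 1.75

1.75


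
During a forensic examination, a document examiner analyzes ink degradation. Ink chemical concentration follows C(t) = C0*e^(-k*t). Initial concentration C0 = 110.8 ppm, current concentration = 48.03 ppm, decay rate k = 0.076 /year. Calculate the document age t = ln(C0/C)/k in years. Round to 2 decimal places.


Document age estimation:
C0/C = 110.8 / 48.03 = 2.306892
ln(C0/C) = 0.835901
t = 0.835901 / 0.076 = 11.00 years

11.00


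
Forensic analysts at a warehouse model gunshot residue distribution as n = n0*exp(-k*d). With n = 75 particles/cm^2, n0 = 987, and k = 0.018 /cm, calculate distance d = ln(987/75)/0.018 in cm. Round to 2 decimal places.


GSR distance calculation:
n0/n = 987 / 75 = 13.16
ln(n0/n) = 2.577182
d = 2.577182 / 0.018 = 143.18 cm

143.18


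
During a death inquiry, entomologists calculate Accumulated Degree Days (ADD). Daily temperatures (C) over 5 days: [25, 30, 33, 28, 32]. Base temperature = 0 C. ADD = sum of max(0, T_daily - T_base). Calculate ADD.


Computing ADD day by day:
Day 1: max(0, 25 - 0) = 25
Day 2: max(0, 30 - 0) = 30
Day 3: max(0, 33 - 0) = 33
Day 4: max(0, 28 - 0) = 28
Day 5: max(0, 32 - 0) = 32
Total ADD = 148

148


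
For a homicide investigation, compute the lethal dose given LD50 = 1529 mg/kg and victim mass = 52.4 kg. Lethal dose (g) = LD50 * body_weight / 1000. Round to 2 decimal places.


Lethal dose calculation:
Lethal dose = LD50 * body_weight / 1000
= 1529 * 52.4 / 1000
= 80119.6 / 1000
= 80.12 g

80.12


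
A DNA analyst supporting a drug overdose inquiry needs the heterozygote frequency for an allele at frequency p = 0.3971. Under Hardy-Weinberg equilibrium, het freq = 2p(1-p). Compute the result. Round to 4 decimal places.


Hardy-Weinberg heterozygote frequency:
q = 1 - p = 1 - 0.3971 = 0.6029
2pq = 2 * 0.3971 * 0.6029 = 0.4788

0.4788
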